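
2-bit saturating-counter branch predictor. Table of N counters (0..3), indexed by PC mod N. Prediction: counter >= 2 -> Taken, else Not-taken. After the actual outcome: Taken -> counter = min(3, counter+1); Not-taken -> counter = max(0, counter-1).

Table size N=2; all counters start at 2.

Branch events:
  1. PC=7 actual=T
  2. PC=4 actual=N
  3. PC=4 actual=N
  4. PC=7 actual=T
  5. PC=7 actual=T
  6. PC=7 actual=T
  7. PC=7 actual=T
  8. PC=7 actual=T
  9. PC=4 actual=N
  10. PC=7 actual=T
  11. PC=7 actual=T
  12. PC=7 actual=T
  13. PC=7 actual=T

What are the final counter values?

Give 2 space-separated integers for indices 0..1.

Answer: 0 3

Derivation:
Ev 1: PC=7 idx=1 pred=T actual=T -> ctr[1]=3
Ev 2: PC=4 idx=0 pred=T actual=N -> ctr[0]=1
Ev 3: PC=4 idx=0 pred=N actual=N -> ctr[0]=0
Ev 4: PC=7 idx=1 pred=T actual=T -> ctr[1]=3
Ev 5: PC=7 idx=1 pred=T actual=T -> ctr[1]=3
Ev 6: PC=7 idx=1 pred=T actual=T -> ctr[1]=3
Ev 7: PC=7 idx=1 pred=T actual=T -> ctr[1]=3
Ev 8: PC=7 idx=1 pred=T actual=T -> ctr[1]=3
Ev 9: PC=4 idx=0 pred=N actual=N -> ctr[0]=0
Ev 10: PC=7 idx=1 pred=T actual=T -> ctr[1]=3
Ev 11: PC=7 idx=1 pred=T actual=T -> ctr[1]=3
Ev 12: PC=7 idx=1 pred=T actual=T -> ctr[1]=3
Ev 13: PC=7 idx=1 pred=T actual=T -> ctr[1]=3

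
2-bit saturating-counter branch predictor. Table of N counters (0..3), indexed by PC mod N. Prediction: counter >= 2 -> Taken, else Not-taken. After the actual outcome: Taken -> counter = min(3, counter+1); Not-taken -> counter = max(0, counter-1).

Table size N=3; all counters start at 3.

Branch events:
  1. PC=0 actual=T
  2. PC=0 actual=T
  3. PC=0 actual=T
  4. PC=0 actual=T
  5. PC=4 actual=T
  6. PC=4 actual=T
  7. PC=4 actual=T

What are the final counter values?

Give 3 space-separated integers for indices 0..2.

Ev 1: PC=0 idx=0 pred=T actual=T -> ctr[0]=3
Ev 2: PC=0 idx=0 pred=T actual=T -> ctr[0]=3
Ev 3: PC=0 idx=0 pred=T actual=T -> ctr[0]=3
Ev 4: PC=0 idx=0 pred=T actual=T -> ctr[0]=3
Ev 5: PC=4 idx=1 pred=T actual=T -> ctr[1]=3
Ev 6: PC=4 idx=1 pred=T actual=T -> ctr[1]=3
Ev 7: PC=4 idx=1 pred=T actual=T -> ctr[1]=3

Answer: 3 3 3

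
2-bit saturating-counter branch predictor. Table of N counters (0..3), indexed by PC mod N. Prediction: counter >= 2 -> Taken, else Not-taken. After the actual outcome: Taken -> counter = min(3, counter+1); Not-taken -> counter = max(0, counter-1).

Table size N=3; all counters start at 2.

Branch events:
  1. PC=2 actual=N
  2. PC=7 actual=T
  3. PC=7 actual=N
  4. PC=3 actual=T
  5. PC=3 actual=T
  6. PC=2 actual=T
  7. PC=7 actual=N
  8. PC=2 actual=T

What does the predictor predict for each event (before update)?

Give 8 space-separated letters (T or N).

Ev 1: PC=2 idx=2 pred=T actual=N -> ctr[2]=1
Ev 2: PC=7 idx=1 pred=T actual=T -> ctr[1]=3
Ev 3: PC=7 idx=1 pred=T actual=N -> ctr[1]=2
Ev 4: PC=3 idx=0 pred=T actual=T -> ctr[0]=3
Ev 5: PC=3 idx=0 pred=T actual=T -> ctr[0]=3
Ev 6: PC=2 idx=2 pred=N actual=T -> ctr[2]=2
Ev 7: PC=7 idx=1 pred=T actual=N -> ctr[1]=1
Ev 8: PC=2 idx=2 pred=T actual=T -> ctr[2]=3

Answer: T T T T T N T T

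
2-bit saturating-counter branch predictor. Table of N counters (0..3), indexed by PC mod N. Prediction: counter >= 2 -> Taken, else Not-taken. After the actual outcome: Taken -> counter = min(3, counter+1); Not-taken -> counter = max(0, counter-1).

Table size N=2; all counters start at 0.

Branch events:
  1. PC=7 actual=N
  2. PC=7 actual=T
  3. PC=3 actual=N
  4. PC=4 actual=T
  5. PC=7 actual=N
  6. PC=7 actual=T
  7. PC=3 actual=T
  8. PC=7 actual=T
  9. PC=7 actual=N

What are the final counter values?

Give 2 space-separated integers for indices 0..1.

Answer: 1 2

Derivation:
Ev 1: PC=7 idx=1 pred=N actual=N -> ctr[1]=0
Ev 2: PC=7 idx=1 pred=N actual=T -> ctr[1]=1
Ev 3: PC=3 idx=1 pred=N actual=N -> ctr[1]=0
Ev 4: PC=4 idx=0 pred=N actual=T -> ctr[0]=1
Ev 5: PC=7 idx=1 pred=N actual=N -> ctr[1]=0
Ev 6: PC=7 idx=1 pred=N actual=T -> ctr[1]=1
Ev 7: PC=3 idx=1 pred=N actual=T -> ctr[1]=2
Ev 8: PC=7 idx=1 pred=T actual=T -> ctr[1]=3
Ev 9: PC=7 idx=1 pred=T actual=N -> ctr[1]=2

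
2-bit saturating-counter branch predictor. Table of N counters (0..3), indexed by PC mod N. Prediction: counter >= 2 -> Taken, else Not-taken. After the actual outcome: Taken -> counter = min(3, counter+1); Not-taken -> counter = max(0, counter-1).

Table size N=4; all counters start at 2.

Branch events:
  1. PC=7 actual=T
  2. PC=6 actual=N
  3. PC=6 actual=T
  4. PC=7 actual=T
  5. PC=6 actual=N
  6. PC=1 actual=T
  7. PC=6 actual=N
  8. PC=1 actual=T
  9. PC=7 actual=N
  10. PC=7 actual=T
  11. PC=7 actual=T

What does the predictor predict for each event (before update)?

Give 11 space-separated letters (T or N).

Ev 1: PC=7 idx=3 pred=T actual=T -> ctr[3]=3
Ev 2: PC=6 idx=2 pred=T actual=N -> ctr[2]=1
Ev 3: PC=6 idx=2 pred=N actual=T -> ctr[2]=2
Ev 4: PC=7 idx=3 pred=T actual=T -> ctr[3]=3
Ev 5: PC=6 idx=2 pred=T actual=N -> ctr[2]=1
Ev 6: PC=1 idx=1 pred=T actual=T -> ctr[1]=3
Ev 7: PC=6 idx=2 pred=N actual=N -> ctr[2]=0
Ev 8: PC=1 idx=1 pred=T actual=T -> ctr[1]=3
Ev 9: PC=7 idx=3 pred=T actual=N -> ctr[3]=2
Ev 10: PC=7 idx=3 pred=T actual=T -> ctr[3]=3
Ev 11: PC=7 idx=3 pred=T actual=T -> ctr[3]=3

Answer: T T N T T T N T T T T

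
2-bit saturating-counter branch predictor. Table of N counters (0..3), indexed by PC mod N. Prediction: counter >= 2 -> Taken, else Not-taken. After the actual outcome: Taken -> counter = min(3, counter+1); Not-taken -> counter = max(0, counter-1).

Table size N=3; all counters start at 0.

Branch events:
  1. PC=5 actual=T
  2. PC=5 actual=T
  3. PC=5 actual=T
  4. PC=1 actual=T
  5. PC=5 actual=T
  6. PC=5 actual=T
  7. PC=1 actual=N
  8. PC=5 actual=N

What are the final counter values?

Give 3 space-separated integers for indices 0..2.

Answer: 0 0 2

Derivation:
Ev 1: PC=5 idx=2 pred=N actual=T -> ctr[2]=1
Ev 2: PC=5 idx=2 pred=N actual=T -> ctr[2]=2
Ev 3: PC=5 idx=2 pred=T actual=T -> ctr[2]=3
Ev 4: PC=1 idx=1 pred=N actual=T -> ctr[1]=1
Ev 5: PC=5 idx=2 pred=T actual=T -> ctr[2]=3
Ev 6: PC=5 idx=2 pred=T actual=T -> ctr[2]=3
Ev 7: PC=1 idx=1 pred=N actual=N -> ctr[1]=0
Ev 8: PC=5 idx=2 pred=T actual=N -> ctr[2]=2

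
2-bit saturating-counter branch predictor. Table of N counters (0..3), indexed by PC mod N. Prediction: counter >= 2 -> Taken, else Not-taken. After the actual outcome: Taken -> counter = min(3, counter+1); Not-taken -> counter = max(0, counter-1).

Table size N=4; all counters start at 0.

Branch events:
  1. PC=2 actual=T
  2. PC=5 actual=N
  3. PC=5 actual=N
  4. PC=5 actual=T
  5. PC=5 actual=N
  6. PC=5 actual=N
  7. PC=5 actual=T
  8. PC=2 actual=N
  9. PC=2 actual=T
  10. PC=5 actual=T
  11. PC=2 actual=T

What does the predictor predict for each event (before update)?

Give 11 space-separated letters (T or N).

Ev 1: PC=2 idx=2 pred=N actual=T -> ctr[2]=1
Ev 2: PC=5 idx=1 pred=N actual=N -> ctr[1]=0
Ev 3: PC=5 idx=1 pred=N actual=N -> ctr[1]=0
Ev 4: PC=5 idx=1 pred=N actual=T -> ctr[1]=1
Ev 5: PC=5 idx=1 pred=N actual=N -> ctr[1]=0
Ev 6: PC=5 idx=1 pred=N actual=N -> ctr[1]=0
Ev 7: PC=5 idx=1 pred=N actual=T -> ctr[1]=1
Ev 8: PC=2 idx=2 pred=N actual=N -> ctr[2]=0
Ev 9: PC=2 idx=2 pred=N actual=T -> ctr[2]=1
Ev 10: PC=5 idx=1 pred=N actual=T -> ctr[1]=2
Ev 11: PC=2 idx=2 pred=N actual=T -> ctr[2]=2

Answer: N N N N N N N N N N N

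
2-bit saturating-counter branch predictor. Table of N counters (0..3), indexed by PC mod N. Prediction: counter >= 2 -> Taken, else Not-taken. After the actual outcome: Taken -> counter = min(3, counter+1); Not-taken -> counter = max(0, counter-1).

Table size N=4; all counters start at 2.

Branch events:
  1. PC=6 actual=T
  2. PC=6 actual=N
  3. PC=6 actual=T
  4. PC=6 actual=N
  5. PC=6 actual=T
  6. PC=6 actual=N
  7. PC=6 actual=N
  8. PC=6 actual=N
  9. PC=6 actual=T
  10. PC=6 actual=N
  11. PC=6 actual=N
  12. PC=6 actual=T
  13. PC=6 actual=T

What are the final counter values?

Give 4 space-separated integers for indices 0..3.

Answer: 2 2 2 2

Derivation:
Ev 1: PC=6 idx=2 pred=T actual=T -> ctr[2]=3
Ev 2: PC=6 idx=2 pred=T actual=N -> ctr[2]=2
Ev 3: PC=6 idx=2 pred=T actual=T -> ctr[2]=3
Ev 4: PC=6 idx=2 pred=T actual=N -> ctr[2]=2
Ev 5: PC=6 idx=2 pred=T actual=T -> ctr[2]=3
Ev 6: PC=6 idx=2 pred=T actual=N -> ctr[2]=2
Ev 7: PC=6 idx=2 pred=T actual=N -> ctr[2]=1
Ev 8: PC=6 idx=2 pred=N actual=N -> ctr[2]=0
Ev 9: PC=6 idx=2 pred=N actual=T -> ctr[2]=1
Ev 10: PC=6 idx=2 pred=N actual=N -> ctr[2]=0
Ev 11: PC=6 idx=2 pred=N actual=N -> ctr[2]=0
Ev 12: PC=6 idx=2 pred=N actual=T -> ctr[2]=1
Ev 13: PC=6 idx=2 pred=N actual=T -> ctr[2]=2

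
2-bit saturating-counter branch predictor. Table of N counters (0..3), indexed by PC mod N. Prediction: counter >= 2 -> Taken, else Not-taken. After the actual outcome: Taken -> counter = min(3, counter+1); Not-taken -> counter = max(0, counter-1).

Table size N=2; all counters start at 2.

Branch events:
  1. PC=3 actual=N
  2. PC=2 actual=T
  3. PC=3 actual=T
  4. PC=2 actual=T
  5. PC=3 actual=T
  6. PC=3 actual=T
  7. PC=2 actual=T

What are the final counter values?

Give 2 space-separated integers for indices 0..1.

Answer: 3 3

Derivation:
Ev 1: PC=3 idx=1 pred=T actual=N -> ctr[1]=1
Ev 2: PC=2 idx=0 pred=T actual=T -> ctr[0]=3
Ev 3: PC=3 idx=1 pred=N actual=T -> ctr[1]=2
Ev 4: PC=2 idx=0 pred=T actual=T -> ctr[0]=3
Ev 5: PC=3 idx=1 pred=T actual=T -> ctr[1]=3
Ev 6: PC=3 idx=1 pred=T actual=T -> ctr[1]=3
Ev 7: PC=2 idx=0 pred=T actual=T -> ctr[0]=3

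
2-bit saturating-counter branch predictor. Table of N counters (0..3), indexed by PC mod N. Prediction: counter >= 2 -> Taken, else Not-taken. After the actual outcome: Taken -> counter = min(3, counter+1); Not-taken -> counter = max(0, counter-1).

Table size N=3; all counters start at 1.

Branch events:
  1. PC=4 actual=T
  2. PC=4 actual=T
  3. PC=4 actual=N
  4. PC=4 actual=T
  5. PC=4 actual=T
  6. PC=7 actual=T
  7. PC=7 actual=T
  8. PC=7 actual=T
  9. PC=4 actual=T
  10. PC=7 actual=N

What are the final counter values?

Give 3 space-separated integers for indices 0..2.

Answer: 1 2 1

Derivation:
Ev 1: PC=4 idx=1 pred=N actual=T -> ctr[1]=2
Ev 2: PC=4 idx=1 pred=T actual=T -> ctr[1]=3
Ev 3: PC=4 idx=1 pred=T actual=N -> ctr[1]=2
Ev 4: PC=4 idx=1 pred=T actual=T -> ctr[1]=3
Ev 5: PC=4 idx=1 pred=T actual=T -> ctr[1]=3
Ev 6: PC=7 idx=1 pred=T actual=T -> ctr[1]=3
Ev 7: PC=7 idx=1 pred=T actual=T -> ctr[1]=3
Ev 8: PC=7 idx=1 pred=T actual=T -> ctr[1]=3
Ev 9: PC=4 idx=1 pred=T actual=T -> ctr[1]=3
Ev 10: PC=7 idx=1 pred=T actual=N -> ctr[1]=2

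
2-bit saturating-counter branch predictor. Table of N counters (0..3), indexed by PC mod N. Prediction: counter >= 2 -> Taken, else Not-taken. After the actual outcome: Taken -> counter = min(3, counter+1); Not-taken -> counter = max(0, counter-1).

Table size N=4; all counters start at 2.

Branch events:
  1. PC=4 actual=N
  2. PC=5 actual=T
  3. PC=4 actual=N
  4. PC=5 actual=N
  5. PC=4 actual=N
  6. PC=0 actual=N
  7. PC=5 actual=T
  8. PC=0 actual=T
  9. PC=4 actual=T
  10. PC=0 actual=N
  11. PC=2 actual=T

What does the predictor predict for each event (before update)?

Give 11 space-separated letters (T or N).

Answer: T T N T N N T N N T T

Derivation:
Ev 1: PC=4 idx=0 pred=T actual=N -> ctr[0]=1
Ev 2: PC=5 idx=1 pred=T actual=T -> ctr[1]=3
Ev 3: PC=4 idx=0 pred=N actual=N -> ctr[0]=0
Ev 4: PC=5 idx=1 pred=T actual=N -> ctr[1]=2
Ev 5: PC=4 idx=0 pred=N actual=N -> ctr[0]=0
Ev 6: PC=0 idx=0 pred=N actual=N -> ctr[0]=0
Ev 7: PC=5 idx=1 pred=T actual=T -> ctr[1]=3
Ev 8: PC=0 idx=0 pred=N actual=T -> ctr[0]=1
Ev 9: PC=4 idx=0 pred=N actual=T -> ctr[0]=2
Ev 10: PC=0 idx=0 pred=T actual=N -> ctr[0]=1
Ev 11: PC=2 idx=2 pred=T actual=T -> ctr[2]=3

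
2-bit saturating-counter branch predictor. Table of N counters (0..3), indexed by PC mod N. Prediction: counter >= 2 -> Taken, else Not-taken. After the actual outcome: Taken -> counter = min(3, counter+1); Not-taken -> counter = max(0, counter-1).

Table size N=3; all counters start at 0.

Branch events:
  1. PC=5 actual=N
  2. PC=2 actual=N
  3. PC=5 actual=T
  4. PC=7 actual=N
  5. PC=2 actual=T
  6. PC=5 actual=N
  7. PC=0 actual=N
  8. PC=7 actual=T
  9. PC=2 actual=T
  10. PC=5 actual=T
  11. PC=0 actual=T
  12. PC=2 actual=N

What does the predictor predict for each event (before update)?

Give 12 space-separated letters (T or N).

Answer: N N N N N T N N N T N T

Derivation:
Ev 1: PC=5 idx=2 pred=N actual=N -> ctr[2]=0
Ev 2: PC=2 idx=2 pred=N actual=N -> ctr[2]=0
Ev 3: PC=5 idx=2 pred=N actual=T -> ctr[2]=1
Ev 4: PC=7 idx=1 pred=N actual=N -> ctr[1]=0
Ev 5: PC=2 idx=2 pred=N actual=T -> ctr[2]=2
Ev 6: PC=5 idx=2 pred=T actual=N -> ctr[2]=1
Ev 7: PC=0 idx=0 pred=N actual=N -> ctr[0]=0
Ev 8: PC=7 idx=1 pred=N actual=T -> ctr[1]=1
Ev 9: PC=2 idx=2 pred=N actual=T -> ctr[2]=2
Ev 10: PC=5 idx=2 pred=T actual=T -> ctr[2]=3
Ev 11: PC=0 idx=0 pred=N actual=T -> ctr[0]=1
Ev 12: PC=2 idx=2 pred=T actual=N -> ctr[2]=2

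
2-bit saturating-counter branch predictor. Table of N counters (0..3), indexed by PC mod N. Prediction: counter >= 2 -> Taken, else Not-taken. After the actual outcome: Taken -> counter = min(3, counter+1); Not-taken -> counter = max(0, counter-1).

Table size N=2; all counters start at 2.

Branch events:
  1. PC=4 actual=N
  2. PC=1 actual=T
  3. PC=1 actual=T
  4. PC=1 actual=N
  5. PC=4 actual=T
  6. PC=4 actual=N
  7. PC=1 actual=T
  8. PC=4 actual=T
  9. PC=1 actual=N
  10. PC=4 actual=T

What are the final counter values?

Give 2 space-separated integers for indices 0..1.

Answer: 3 2

Derivation:
Ev 1: PC=4 idx=0 pred=T actual=N -> ctr[0]=1
Ev 2: PC=1 idx=1 pred=T actual=T -> ctr[1]=3
Ev 3: PC=1 idx=1 pred=T actual=T -> ctr[1]=3
Ev 4: PC=1 idx=1 pred=T actual=N -> ctr[1]=2
Ev 5: PC=4 idx=0 pred=N actual=T -> ctr[0]=2
Ev 6: PC=4 idx=0 pred=T actual=N -> ctr[0]=1
Ev 7: PC=1 idx=1 pred=T actual=T -> ctr[1]=3
Ev 8: PC=4 idx=0 pred=N actual=T -> ctr[0]=2
Ev 9: PC=1 idx=1 pred=T actual=N -> ctr[1]=2
Ev 10: PC=4 idx=0 pred=T actual=T -> ctr[0]=3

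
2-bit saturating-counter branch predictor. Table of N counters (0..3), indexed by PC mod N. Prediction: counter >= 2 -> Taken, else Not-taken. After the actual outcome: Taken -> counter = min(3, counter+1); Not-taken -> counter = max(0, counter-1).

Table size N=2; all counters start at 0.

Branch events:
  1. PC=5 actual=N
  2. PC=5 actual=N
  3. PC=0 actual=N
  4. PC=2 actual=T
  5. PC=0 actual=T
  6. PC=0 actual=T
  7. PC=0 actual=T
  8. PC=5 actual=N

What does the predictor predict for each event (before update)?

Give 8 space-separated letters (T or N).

Answer: N N N N N T T N

Derivation:
Ev 1: PC=5 idx=1 pred=N actual=N -> ctr[1]=0
Ev 2: PC=5 idx=1 pred=N actual=N -> ctr[1]=0
Ev 3: PC=0 idx=0 pred=N actual=N -> ctr[0]=0
Ev 4: PC=2 idx=0 pred=N actual=T -> ctr[0]=1
Ev 5: PC=0 idx=0 pred=N actual=T -> ctr[0]=2
Ev 6: PC=0 idx=0 pred=T actual=T -> ctr[0]=3
Ev 7: PC=0 idx=0 pred=T actual=T -> ctr[0]=3
Ev 8: PC=5 idx=1 pred=N actual=N -> ctr[1]=0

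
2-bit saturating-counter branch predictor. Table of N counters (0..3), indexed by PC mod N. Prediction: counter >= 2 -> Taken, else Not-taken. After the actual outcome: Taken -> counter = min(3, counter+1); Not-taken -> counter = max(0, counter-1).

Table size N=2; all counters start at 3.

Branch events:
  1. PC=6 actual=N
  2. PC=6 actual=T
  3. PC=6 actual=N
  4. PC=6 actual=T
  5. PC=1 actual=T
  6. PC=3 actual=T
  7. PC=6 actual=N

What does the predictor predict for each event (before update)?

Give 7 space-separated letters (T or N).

Ev 1: PC=6 idx=0 pred=T actual=N -> ctr[0]=2
Ev 2: PC=6 idx=0 pred=T actual=T -> ctr[0]=3
Ev 3: PC=6 idx=0 pred=T actual=N -> ctr[0]=2
Ev 4: PC=6 idx=0 pred=T actual=T -> ctr[0]=3
Ev 5: PC=1 idx=1 pred=T actual=T -> ctr[1]=3
Ev 6: PC=3 idx=1 pred=T actual=T -> ctr[1]=3
Ev 7: PC=6 idx=0 pred=T actual=N -> ctr[0]=2

Answer: T T T T T T T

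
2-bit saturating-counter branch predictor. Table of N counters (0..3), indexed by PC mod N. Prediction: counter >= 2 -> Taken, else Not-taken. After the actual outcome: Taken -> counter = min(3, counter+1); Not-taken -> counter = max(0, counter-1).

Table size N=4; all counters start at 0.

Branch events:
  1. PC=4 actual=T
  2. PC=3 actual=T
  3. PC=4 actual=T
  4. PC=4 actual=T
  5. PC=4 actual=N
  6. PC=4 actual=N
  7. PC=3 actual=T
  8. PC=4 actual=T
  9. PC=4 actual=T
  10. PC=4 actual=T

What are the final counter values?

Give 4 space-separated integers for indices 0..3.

Ev 1: PC=4 idx=0 pred=N actual=T -> ctr[0]=1
Ev 2: PC=3 idx=3 pred=N actual=T -> ctr[3]=1
Ev 3: PC=4 idx=0 pred=N actual=T -> ctr[0]=2
Ev 4: PC=4 idx=0 pred=T actual=T -> ctr[0]=3
Ev 5: PC=4 idx=0 pred=T actual=N -> ctr[0]=2
Ev 6: PC=4 idx=0 pred=T actual=N -> ctr[0]=1
Ev 7: PC=3 idx=3 pred=N actual=T -> ctr[3]=2
Ev 8: PC=4 idx=0 pred=N actual=T -> ctr[0]=2
Ev 9: PC=4 idx=0 pred=T actual=T -> ctr[0]=3
Ev 10: PC=4 idx=0 pred=T actual=T -> ctr[0]=3

Answer: 3 0 0 2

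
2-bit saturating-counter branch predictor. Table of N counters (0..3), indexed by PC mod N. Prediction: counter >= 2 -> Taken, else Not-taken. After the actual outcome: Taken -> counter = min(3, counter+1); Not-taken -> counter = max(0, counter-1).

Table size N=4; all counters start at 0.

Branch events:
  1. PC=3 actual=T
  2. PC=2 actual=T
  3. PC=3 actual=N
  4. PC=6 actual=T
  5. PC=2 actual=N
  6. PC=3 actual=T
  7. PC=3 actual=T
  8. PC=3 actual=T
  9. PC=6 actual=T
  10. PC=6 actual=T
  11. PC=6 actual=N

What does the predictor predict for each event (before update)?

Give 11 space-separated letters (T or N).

Answer: N N N N T N N T N T T

Derivation:
Ev 1: PC=3 idx=3 pred=N actual=T -> ctr[3]=1
Ev 2: PC=2 idx=2 pred=N actual=T -> ctr[2]=1
Ev 3: PC=3 idx=3 pred=N actual=N -> ctr[3]=0
Ev 4: PC=6 idx=2 pred=N actual=T -> ctr[2]=2
Ev 5: PC=2 idx=2 pred=T actual=N -> ctr[2]=1
Ev 6: PC=3 idx=3 pred=N actual=T -> ctr[3]=1
Ev 7: PC=3 idx=3 pred=N actual=T -> ctr[3]=2
Ev 8: PC=3 idx=3 pred=T actual=T -> ctr[3]=3
Ev 9: PC=6 idx=2 pred=N actual=T -> ctr[2]=2
Ev 10: PC=6 idx=2 pred=T actual=T -> ctr[2]=3
Ev 11: PC=6 idx=2 pred=T actual=N -> ctr[2]=2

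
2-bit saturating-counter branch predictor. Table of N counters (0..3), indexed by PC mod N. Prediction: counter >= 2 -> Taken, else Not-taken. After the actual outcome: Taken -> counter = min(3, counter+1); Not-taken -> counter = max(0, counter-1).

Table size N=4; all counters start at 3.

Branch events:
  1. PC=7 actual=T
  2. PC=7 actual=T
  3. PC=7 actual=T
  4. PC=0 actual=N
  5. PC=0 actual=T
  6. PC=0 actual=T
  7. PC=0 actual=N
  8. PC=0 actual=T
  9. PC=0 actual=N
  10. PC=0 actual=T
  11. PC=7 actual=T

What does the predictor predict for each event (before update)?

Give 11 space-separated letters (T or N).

Ev 1: PC=7 idx=3 pred=T actual=T -> ctr[3]=3
Ev 2: PC=7 idx=3 pred=T actual=T -> ctr[3]=3
Ev 3: PC=7 idx=3 pred=T actual=T -> ctr[3]=3
Ev 4: PC=0 idx=0 pred=T actual=N -> ctr[0]=2
Ev 5: PC=0 idx=0 pred=T actual=T -> ctr[0]=3
Ev 6: PC=0 idx=0 pred=T actual=T -> ctr[0]=3
Ev 7: PC=0 idx=0 pred=T actual=N -> ctr[0]=2
Ev 8: PC=0 idx=0 pred=T actual=T -> ctr[0]=3
Ev 9: PC=0 idx=0 pred=T actual=N -> ctr[0]=2
Ev 10: PC=0 idx=0 pred=T actual=T -> ctr[0]=3
Ev 11: PC=7 idx=3 pred=T actual=T -> ctr[3]=3

Answer: T T T T T T T T T T T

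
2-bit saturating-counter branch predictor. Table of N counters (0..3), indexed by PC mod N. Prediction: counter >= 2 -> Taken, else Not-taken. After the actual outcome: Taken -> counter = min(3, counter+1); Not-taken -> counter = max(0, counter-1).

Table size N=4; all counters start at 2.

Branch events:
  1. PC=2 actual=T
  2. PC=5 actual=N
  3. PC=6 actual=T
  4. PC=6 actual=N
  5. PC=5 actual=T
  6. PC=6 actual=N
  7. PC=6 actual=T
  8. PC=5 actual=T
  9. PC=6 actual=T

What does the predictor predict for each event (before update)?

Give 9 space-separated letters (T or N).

Answer: T T T T N T N T T

Derivation:
Ev 1: PC=2 idx=2 pred=T actual=T -> ctr[2]=3
Ev 2: PC=5 idx=1 pred=T actual=N -> ctr[1]=1
Ev 3: PC=6 idx=2 pred=T actual=T -> ctr[2]=3
Ev 4: PC=6 idx=2 pred=T actual=N -> ctr[2]=2
Ev 5: PC=5 idx=1 pred=N actual=T -> ctr[1]=2
Ev 6: PC=6 idx=2 pred=T actual=N -> ctr[2]=1
Ev 7: PC=6 idx=2 pred=N actual=T -> ctr[2]=2
Ev 8: PC=5 idx=1 pred=T actual=T -> ctr[1]=3
Ev 9: PC=6 idx=2 pred=T actual=T -> ctr[2]=3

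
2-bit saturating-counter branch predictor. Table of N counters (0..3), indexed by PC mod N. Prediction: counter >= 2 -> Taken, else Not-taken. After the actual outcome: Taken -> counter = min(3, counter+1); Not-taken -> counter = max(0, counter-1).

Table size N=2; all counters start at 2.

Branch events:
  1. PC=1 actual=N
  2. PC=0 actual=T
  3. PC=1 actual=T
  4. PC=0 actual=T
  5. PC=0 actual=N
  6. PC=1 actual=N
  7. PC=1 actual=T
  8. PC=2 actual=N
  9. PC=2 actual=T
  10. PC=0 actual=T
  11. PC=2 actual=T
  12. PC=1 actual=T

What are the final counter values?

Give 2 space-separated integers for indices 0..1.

Ev 1: PC=1 idx=1 pred=T actual=N -> ctr[1]=1
Ev 2: PC=0 idx=0 pred=T actual=T -> ctr[0]=3
Ev 3: PC=1 idx=1 pred=N actual=T -> ctr[1]=2
Ev 4: PC=0 idx=0 pred=T actual=T -> ctr[0]=3
Ev 5: PC=0 idx=0 pred=T actual=N -> ctr[0]=2
Ev 6: PC=1 idx=1 pred=T actual=N -> ctr[1]=1
Ev 7: PC=1 idx=1 pred=N actual=T -> ctr[1]=2
Ev 8: PC=2 idx=0 pred=T actual=N -> ctr[0]=1
Ev 9: PC=2 idx=0 pred=N actual=T -> ctr[0]=2
Ev 10: PC=0 idx=0 pred=T actual=T -> ctr[0]=3
Ev 11: PC=2 idx=0 pred=T actual=T -> ctr[0]=3
Ev 12: PC=1 idx=1 pred=T actual=T -> ctr[1]=3

Answer: 3 3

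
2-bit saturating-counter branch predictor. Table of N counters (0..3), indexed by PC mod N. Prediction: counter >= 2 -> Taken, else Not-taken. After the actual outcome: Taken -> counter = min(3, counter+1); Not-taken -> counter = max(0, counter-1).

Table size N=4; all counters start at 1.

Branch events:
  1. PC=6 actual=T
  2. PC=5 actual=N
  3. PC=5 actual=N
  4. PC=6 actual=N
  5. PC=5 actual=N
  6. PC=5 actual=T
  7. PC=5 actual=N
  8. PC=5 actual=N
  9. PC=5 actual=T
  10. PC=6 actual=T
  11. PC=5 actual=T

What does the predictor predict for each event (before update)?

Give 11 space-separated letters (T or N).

Ev 1: PC=6 idx=2 pred=N actual=T -> ctr[2]=2
Ev 2: PC=5 idx=1 pred=N actual=N -> ctr[1]=0
Ev 3: PC=5 idx=1 pred=N actual=N -> ctr[1]=0
Ev 4: PC=6 idx=2 pred=T actual=N -> ctr[2]=1
Ev 5: PC=5 idx=1 pred=N actual=N -> ctr[1]=0
Ev 6: PC=5 idx=1 pred=N actual=T -> ctr[1]=1
Ev 7: PC=5 idx=1 pred=N actual=N -> ctr[1]=0
Ev 8: PC=5 idx=1 pred=N actual=N -> ctr[1]=0
Ev 9: PC=5 idx=1 pred=N actual=T -> ctr[1]=1
Ev 10: PC=6 idx=2 pred=N actual=T -> ctr[2]=2
Ev 11: PC=5 idx=1 pred=N actual=T -> ctr[1]=2

Answer: N N N T N N N N N N N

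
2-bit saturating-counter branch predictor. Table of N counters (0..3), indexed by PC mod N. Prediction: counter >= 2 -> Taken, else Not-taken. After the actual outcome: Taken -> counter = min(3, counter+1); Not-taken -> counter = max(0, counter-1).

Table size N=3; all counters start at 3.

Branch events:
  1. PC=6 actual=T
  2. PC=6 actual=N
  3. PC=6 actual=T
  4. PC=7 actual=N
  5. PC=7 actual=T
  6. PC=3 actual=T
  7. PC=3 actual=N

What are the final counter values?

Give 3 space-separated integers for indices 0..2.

Answer: 2 3 3

Derivation:
Ev 1: PC=6 idx=0 pred=T actual=T -> ctr[0]=3
Ev 2: PC=6 idx=0 pred=T actual=N -> ctr[0]=2
Ev 3: PC=6 idx=0 pred=T actual=T -> ctr[0]=3
Ev 4: PC=7 idx=1 pred=T actual=N -> ctr[1]=2
Ev 5: PC=7 idx=1 pred=T actual=T -> ctr[1]=3
Ev 6: PC=3 idx=0 pred=T actual=T -> ctr[0]=3
Ev 7: PC=3 idx=0 pred=T actual=N -> ctr[0]=2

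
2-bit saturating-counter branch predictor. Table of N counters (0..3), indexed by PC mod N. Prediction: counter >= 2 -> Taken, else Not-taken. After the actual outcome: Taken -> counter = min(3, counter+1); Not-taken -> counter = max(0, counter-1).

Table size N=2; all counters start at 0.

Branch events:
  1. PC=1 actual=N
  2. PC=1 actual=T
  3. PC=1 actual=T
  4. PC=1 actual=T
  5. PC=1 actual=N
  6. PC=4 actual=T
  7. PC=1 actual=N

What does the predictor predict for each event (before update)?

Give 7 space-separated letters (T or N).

Ev 1: PC=1 idx=1 pred=N actual=N -> ctr[1]=0
Ev 2: PC=1 idx=1 pred=N actual=T -> ctr[1]=1
Ev 3: PC=1 idx=1 pred=N actual=T -> ctr[1]=2
Ev 4: PC=1 idx=1 pred=T actual=T -> ctr[1]=3
Ev 5: PC=1 idx=1 pred=T actual=N -> ctr[1]=2
Ev 6: PC=4 idx=0 pred=N actual=T -> ctr[0]=1
Ev 7: PC=1 idx=1 pred=T actual=N -> ctr[1]=1

Answer: N N N T T N T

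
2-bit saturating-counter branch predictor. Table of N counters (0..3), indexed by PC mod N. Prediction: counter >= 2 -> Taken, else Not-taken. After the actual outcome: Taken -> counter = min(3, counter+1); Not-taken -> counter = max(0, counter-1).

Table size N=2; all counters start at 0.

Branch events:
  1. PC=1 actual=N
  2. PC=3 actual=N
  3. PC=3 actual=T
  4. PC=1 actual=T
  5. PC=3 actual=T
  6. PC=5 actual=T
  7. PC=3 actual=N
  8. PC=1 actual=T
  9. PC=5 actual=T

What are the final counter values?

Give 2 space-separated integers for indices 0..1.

Ev 1: PC=1 idx=1 pred=N actual=N -> ctr[1]=0
Ev 2: PC=3 idx=1 pred=N actual=N -> ctr[1]=0
Ev 3: PC=3 idx=1 pred=N actual=T -> ctr[1]=1
Ev 4: PC=1 idx=1 pred=N actual=T -> ctr[1]=2
Ev 5: PC=3 idx=1 pred=T actual=T -> ctr[1]=3
Ev 6: PC=5 idx=1 pred=T actual=T -> ctr[1]=3
Ev 7: PC=3 idx=1 pred=T actual=N -> ctr[1]=2
Ev 8: PC=1 idx=1 pred=T actual=T -> ctr[1]=3
Ev 9: PC=5 idx=1 pred=T actual=T -> ctr[1]=3

Answer: 0 3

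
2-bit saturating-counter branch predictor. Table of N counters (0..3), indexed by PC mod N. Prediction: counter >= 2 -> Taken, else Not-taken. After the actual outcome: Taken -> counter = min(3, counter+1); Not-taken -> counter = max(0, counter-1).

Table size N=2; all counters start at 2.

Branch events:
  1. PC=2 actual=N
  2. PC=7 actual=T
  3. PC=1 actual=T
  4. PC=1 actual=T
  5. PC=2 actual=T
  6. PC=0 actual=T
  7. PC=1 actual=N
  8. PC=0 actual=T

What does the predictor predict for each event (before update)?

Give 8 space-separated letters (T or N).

Answer: T T T T N T T T

Derivation:
Ev 1: PC=2 idx=0 pred=T actual=N -> ctr[0]=1
Ev 2: PC=7 idx=1 pred=T actual=T -> ctr[1]=3
Ev 3: PC=1 idx=1 pred=T actual=T -> ctr[1]=3
Ev 4: PC=1 idx=1 pred=T actual=T -> ctr[1]=3
Ev 5: PC=2 idx=0 pred=N actual=T -> ctr[0]=2
Ev 6: PC=0 idx=0 pred=T actual=T -> ctr[0]=3
Ev 7: PC=1 idx=1 pred=T actual=N -> ctr[1]=2
Ev 8: PC=0 idx=0 pred=T actual=T -> ctr[0]=3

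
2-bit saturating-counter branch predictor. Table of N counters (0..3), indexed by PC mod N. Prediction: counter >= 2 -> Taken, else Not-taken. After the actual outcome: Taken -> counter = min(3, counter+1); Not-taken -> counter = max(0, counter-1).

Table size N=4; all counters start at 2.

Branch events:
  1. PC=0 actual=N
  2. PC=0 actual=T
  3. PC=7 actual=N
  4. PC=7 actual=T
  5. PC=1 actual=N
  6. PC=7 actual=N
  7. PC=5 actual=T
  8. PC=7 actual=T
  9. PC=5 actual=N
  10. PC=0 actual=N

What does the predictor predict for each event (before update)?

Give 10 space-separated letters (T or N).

Ev 1: PC=0 idx=0 pred=T actual=N -> ctr[0]=1
Ev 2: PC=0 idx=0 pred=N actual=T -> ctr[0]=2
Ev 3: PC=7 idx=3 pred=T actual=N -> ctr[3]=1
Ev 4: PC=7 idx=3 pred=N actual=T -> ctr[3]=2
Ev 5: PC=1 idx=1 pred=T actual=N -> ctr[1]=1
Ev 6: PC=7 idx=3 pred=T actual=N -> ctr[3]=1
Ev 7: PC=5 idx=1 pred=N actual=T -> ctr[1]=2
Ev 8: PC=7 idx=3 pred=N actual=T -> ctr[3]=2
Ev 9: PC=5 idx=1 pred=T actual=N -> ctr[1]=1
Ev 10: PC=0 idx=0 pred=T actual=N -> ctr[0]=1

Answer: T N T N T T N N T T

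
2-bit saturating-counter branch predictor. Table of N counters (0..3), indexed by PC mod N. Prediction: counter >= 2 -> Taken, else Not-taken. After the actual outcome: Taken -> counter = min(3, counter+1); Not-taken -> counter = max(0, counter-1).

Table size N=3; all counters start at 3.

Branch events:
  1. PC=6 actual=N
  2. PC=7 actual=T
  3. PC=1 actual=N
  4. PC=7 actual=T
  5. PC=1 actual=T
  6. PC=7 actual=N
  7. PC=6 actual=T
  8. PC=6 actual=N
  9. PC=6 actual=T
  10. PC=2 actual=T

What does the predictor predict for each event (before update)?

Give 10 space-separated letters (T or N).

Answer: T T T T T T T T T T

Derivation:
Ev 1: PC=6 idx=0 pred=T actual=N -> ctr[0]=2
Ev 2: PC=7 idx=1 pred=T actual=T -> ctr[1]=3
Ev 3: PC=1 idx=1 pred=T actual=N -> ctr[1]=2
Ev 4: PC=7 idx=1 pred=T actual=T -> ctr[1]=3
Ev 5: PC=1 idx=1 pred=T actual=T -> ctr[1]=3
Ev 6: PC=7 idx=1 pred=T actual=N -> ctr[1]=2
Ev 7: PC=6 idx=0 pred=T actual=T -> ctr[0]=3
Ev 8: PC=6 idx=0 pred=T actual=N -> ctr[0]=2
Ev 9: PC=6 idx=0 pred=T actual=T -> ctr[0]=3
Ev 10: PC=2 idx=2 pred=T actual=T -> ctr[2]=3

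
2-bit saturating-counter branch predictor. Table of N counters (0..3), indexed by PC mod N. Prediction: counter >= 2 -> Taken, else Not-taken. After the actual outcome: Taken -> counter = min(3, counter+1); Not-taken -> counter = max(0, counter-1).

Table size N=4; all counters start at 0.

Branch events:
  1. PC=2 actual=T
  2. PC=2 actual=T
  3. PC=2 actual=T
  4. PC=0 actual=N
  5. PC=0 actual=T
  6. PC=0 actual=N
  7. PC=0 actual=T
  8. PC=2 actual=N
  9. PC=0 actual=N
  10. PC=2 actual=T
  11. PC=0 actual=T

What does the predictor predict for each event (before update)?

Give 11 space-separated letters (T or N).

Answer: N N T N N N N T N T N

Derivation:
Ev 1: PC=2 idx=2 pred=N actual=T -> ctr[2]=1
Ev 2: PC=2 idx=2 pred=N actual=T -> ctr[2]=2
Ev 3: PC=2 idx=2 pred=T actual=T -> ctr[2]=3
Ev 4: PC=0 idx=0 pred=N actual=N -> ctr[0]=0
Ev 5: PC=0 idx=0 pred=N actual=T -> ctr[0]=1
Ev 6: PC=0 idx=0 pred=N actual=N -> ctr[0]=0
Ev 7: PC=0 idx=0 pred=N actual=T -> ctr[0]=1
Ev 8: PC=2 idx=2 pred=T actual=N -> ctr[2]=2
Ev 9: PC=0 idx=0 pred=N actual=N -> ctr[0]=0
Ev 10: PC=2 idx=2 pred=T actual=T -> ctr[2]=3
Ev 11: PC=0 idx=0 pred=N actual=T -> ctr[0]=1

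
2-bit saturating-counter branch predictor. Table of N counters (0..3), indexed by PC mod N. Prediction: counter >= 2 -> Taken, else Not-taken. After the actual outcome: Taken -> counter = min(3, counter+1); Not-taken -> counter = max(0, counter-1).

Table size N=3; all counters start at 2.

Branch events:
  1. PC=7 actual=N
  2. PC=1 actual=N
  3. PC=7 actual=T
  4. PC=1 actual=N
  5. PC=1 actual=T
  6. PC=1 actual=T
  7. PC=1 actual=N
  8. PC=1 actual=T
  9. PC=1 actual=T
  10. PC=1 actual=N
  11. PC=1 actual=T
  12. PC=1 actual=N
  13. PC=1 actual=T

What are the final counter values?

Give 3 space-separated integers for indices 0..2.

Answer: 2 3 2

Derivation:
Ev 1: PC=7 idx=1 pred=T actual=N -> ctr[1]=1
Ev 2: PC=1 idx=1 pred=N actual=N -> ctr[1]=0
Ev 3: PC=7 idx=1 pred=N actual=T -> ctr[1]=1
Ev 4: PC=1 idx=1 pred=N actual=N -> ctr[1]=0
Ev 5: PC=1 idx=1 pred=N actual=T -> ctr[1]=1
Ev 6: PC=1 idx=1 pred=N actual=T -> ctr[1]=2
Ev 7: PC=1 idx=1 pred=T actual=N -> ctr[1]=1
Ev 8: PC=1 idx=1 pred=N actual=T -> ctr[1]=2
Ev 9: PC=1 idx=1 pred=T actual=T -> ctr[1]=3
Ev 10: PC=1 idx=1 pred=T actual=N -> ctr[1]=2
Ev 11: PC=1 idx=1 pred=T actual=T -> ctr[1]=3
Ev 12: PC=1 idx=1 pred=T actual=N -> ctr[1]=2
Ev 13: PC=1 idx=1 pred=T actual=T -> ctr[1]=3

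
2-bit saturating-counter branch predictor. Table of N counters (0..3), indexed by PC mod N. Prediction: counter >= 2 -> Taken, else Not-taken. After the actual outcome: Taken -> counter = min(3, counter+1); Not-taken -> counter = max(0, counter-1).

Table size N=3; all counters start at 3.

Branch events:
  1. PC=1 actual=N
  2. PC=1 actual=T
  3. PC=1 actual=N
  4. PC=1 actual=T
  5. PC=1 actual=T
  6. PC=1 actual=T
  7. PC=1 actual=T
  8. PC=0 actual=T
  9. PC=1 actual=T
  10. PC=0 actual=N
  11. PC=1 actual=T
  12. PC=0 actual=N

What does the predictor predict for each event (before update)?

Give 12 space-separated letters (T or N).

Answer: T T T T T T T T T T T T

Derivation:
Ev 1: PC=1 idx=1 pred=T actual=N -> ctr[1]=2
Ev 2: PC=1 idx=1 pred=T actual=T -> ctr[1]=3
Ev 3: PC=1 idx=1 pred=T actual=N -> ctr[1]=2
Ev 4: PC=1 idx=1 pred=T actual=T -> ctr[1]=3
Ev 5: PC=1 idx=1 pred=T actual=T -> ctr[1]=3
Ev 6: PC=1 idx=1 pred=T actual=T -> ctr[1]=3
Ev 7: PC=1 idx=1 pred=T actual=T -> ctr[1]=3
Ev 8: PC=0 idx=0 pred=T actual=T -> ctr[0]=3
Ev 9: PC=1 idx=1 pred=T actual=T -> ctr[1]=3
Ev 10: PC=0 idx=0 pred=T actual=N -> ctr[0]=2
Ev 11: PC=1 idx=1 pred=T actual=T -> ctr[1]=3
Ev 12: PC=0 idx=0 pred=T actual=N -> ctr[0]=1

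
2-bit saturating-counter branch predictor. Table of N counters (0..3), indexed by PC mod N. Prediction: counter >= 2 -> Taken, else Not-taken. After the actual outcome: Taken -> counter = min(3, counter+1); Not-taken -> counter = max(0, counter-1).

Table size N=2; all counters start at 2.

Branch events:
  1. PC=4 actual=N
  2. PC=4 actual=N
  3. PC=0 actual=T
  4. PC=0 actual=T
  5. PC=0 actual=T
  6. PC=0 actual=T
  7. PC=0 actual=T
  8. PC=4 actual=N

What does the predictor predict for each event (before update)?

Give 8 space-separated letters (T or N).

Answer: T N N N T T T T

Derivation:
Ev 1: PC=4 idx=0 pred=T actual=N -> ctr[0]=1
Ev 2: PC=4 idx=0 pred=N actual=N -> ctr[0]=0
Ev 3: PC=0 idx=0 pred=N actual=T -> ctr[0]=1
Ev 4: PC=0 idx=0 pred=N actual=T -> ctr[0]=2
Ev 5: PC=0 idx=0 pred=T actual=T -> ctr[0]=3
Ev 6: PC=0 idx=0 pred=T actual=T -> ctr[0]=3
Ev 7: PC=0 idx=0 pred=T actual=T -> ctr[0]=3
Ev 8: PC=4 idx=0 pred=T actual=N -> ctr[0]=2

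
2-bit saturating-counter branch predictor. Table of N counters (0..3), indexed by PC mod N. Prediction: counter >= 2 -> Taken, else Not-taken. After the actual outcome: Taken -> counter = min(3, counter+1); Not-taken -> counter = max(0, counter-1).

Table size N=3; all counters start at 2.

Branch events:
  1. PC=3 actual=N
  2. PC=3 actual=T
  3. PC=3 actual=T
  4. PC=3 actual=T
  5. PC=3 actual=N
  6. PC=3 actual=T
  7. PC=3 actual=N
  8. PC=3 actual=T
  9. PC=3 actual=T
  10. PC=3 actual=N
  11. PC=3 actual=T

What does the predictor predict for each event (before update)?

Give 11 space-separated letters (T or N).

Answer: T N T T T T T T T T T

Derivation:
Ev 1: PC=3 idx=0 pred=T actual=N -> ctr[0]=1
Ev 2: PC=3 idx=0 pred=N actual=T -> ctr[0]=2
Ev 3: PC=3 idx=0 pred=T actual=T -> ctr[0]=3
Ev 4: PC=3 idx=0 pred=T actual=T -> ctr[0]=3
Ev 5: PC=3 idx=0 pred=T actual=N -> ctr[0]=2
Ev 6: PC=3 idx=0 pred=T actual=T -> ctr[0]=3
Ev 7: PC=3 idx=0 pred=T actual=N -> ctr[0]=2
Ev 8: PC=3 idx=0 pred=T actual=T -> ctr[0]=3
Ev 9: PC=3 idx=0 pred=T actual=T -> ctr[0]=3
Ev 10: PC=3 idx=0 pred=T actual=N -> ctr[0]=2
Ev 11: PC=3 idx=0 pred=T actual=T -> ctr[0]=3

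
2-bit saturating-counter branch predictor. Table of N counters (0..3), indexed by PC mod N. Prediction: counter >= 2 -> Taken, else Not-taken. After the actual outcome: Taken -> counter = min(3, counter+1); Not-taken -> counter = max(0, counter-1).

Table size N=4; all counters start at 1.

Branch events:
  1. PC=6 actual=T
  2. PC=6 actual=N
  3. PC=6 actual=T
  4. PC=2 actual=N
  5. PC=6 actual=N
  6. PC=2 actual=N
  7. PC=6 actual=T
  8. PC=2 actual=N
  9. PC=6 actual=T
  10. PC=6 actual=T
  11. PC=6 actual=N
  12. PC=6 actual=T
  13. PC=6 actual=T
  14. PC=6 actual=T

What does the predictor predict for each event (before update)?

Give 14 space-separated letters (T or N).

Answer: N T N T N N N N N N T N T T

Derivation:
Ev 1: PC=6 idx=2 pred=N actual=T -> ctr[2]=2
Ev 2: PC=6 idx=2 pred=T actual=N -> ctr[2]=1
Ev 3: PC=6 idx=2 pred=N actual=T -> ctr[2]=2
Ev 4: PC=2 idx=2 pred=T actual=N -> ctr[2]=1
Ev 5: PC=6 idx=2 pred=N actual=N -> ctr[2]=0
Ev 6: PC=2 idx=2 pred=N actual=N -> ctr[2]=0
Ev 7: PC=6 idx=2 pred=N actual=T -> ctr[2]=1
Ev 8: PC=2 idx=2 pred=N actual=N -> ctr[2]=0
Ev 9: PC=6 idx=2 pred=N actual=T -> ctr[2]=1
Ev 10: PC=6 idx=2 pred=N actual=T -> ctr[2]=2
Ev 11: PC=6 idx=2 pred=T actual=N -> ctr[2]=1
Ev 12: PC=6 idx=2 pred=N actual=T -> ctr[2]=2
Ev 13: PC=6 idx=2 pred=T actual=T -> ctr[2]=3
Ev 14: PC=6 idx=2 pred=T actual=T -> ctr[2]=3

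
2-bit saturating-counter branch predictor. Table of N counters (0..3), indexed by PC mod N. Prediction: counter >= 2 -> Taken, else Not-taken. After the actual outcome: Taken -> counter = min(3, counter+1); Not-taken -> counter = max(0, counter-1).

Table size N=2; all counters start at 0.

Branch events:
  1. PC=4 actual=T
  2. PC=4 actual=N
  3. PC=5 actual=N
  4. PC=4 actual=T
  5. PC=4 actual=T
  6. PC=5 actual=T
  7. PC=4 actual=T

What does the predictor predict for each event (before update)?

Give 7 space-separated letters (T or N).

Ev 1: PC=4 idx=0 pred=N actual=T -> ctr[0]=1
Ev 2: PC=4 idx=0 pred=N actual=N -> ctr[0]=0
Ev 3: PC=5 idx=1 pred=N actual=N -> ctr[1]=0
Ev 4: PC=4 idx=0 pred=N actual=T -> ctr[0]=1
Ev 5: PC=4 idx=0 pred=N actual=T -> ctr[0]=2
Ev 6: PC=5 idx=1 pred=N actual=T -> ctr[1]=1
Ev 7: PC=4 idx=0 pred=T actual=T -> ctr[0]=3

Answer: N N N N N N T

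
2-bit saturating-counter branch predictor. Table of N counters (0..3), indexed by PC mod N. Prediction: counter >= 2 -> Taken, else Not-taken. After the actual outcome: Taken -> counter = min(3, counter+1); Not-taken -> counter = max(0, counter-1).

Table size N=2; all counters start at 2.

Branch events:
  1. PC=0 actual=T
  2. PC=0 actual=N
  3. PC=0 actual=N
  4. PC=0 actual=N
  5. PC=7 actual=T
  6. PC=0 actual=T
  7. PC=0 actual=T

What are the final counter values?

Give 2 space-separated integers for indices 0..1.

Ev 1: PC=0 idx=0 pred=T actual=T -> ctr[0]=3
Ev 2: PC=0 idx=0 pred=T actual=N -> ctr[0]=2
Ev 3: PC=0 idx=0 pred=T actual=N -> ctr[0]=1
Ev 4: PC=0 idx=0 pred=N actual=N -> ctr[0]=0
Ev 5: PC=7 idx=1 pred=T actual=T -> ctr[1]=3
Ev 6: PC=0 idx=0 pred=N actual=T -> ctr[0]=1
Ev 7: PC=0 idx=0 pred=N actual=T -> ctr[0]=2

Answer: 2 3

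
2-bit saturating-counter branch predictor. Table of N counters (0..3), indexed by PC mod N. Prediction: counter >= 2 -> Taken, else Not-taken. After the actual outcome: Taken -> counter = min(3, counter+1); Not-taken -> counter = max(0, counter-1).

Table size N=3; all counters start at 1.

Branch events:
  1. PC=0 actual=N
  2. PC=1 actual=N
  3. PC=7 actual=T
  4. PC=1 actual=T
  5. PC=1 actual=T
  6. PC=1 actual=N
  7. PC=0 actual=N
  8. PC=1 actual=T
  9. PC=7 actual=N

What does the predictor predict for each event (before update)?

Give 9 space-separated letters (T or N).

Answer: N N N N T T N T T

Derivation:
Ev 1: PC=0 idx=0 pred=N actual=N -> ctr[0]=0
Ev 2: PC=1 idx=1 pred=N actual=N -> ctr[1]=0
Ev 3: PC=7 idx=1 pred=N actual=T -> ctr[1]=1
Ev 4: PC=1 idx=1 pred=N actual=T -> ctr[1]=2
Ev 5: PC=1 idx=1 pred=T actual=T -> ctr[1]=3
Ev 6: PC=1 idx=1 pred=T actual=N -> ctr[1]=2
Ev 7: PC=0 idx=0 pred=N actual=N -> ctr[0]=0
Ev 8: PC=1 idx=1 pred=T actual=T -> ctr[1]=3
Ev 9: PC=7 idx=1 pred=T actual=N -> ctr[1]=2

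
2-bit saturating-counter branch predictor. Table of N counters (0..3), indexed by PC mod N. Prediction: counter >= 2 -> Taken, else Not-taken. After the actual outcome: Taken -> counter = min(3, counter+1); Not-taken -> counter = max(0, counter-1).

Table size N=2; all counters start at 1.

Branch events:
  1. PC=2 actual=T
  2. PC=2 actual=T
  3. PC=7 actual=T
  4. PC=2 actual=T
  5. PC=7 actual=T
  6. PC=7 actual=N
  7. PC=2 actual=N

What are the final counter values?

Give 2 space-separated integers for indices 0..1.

Ev 1: PC=2 idx=0 pred=N actual=T -> ctr[0]=2
Ev 2: PC=2 idx=0 pred=T actual=T -> ctr[0]=3
Ev 3: PC=7 idx=1 pred=N actual=T -> ctr[1]=2
Ev 4: PC=2 idx=0 pred=T actual=T -> ctr[0]=3
Ev 5: PC=7 idx=1 pred=T actual=T -> ctr[1]=3
Ev 6: PC=7 idx=1 pred=T actual=N -> ctr[1]=2
Ev 7: PC=2 idx=0 pred=T actual=N -> ctr[0]=2

Answer: 2 2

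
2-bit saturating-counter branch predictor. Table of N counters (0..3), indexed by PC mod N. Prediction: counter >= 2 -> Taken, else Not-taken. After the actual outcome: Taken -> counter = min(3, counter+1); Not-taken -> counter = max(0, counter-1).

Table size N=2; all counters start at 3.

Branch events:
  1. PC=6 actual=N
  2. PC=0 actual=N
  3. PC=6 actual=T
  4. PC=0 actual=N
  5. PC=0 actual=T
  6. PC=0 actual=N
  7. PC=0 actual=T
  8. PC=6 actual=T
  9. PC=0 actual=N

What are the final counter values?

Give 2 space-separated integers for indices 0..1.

Ev 1: PC=6 idx=0 pred=T actual=N -> ctr[0]=2
Ev 2: PC=0 idx=0 pred=T actual=N -> ctr[0]=1
Ev 3: PC=6 idx=0 pred=N actual=T -> ctr[0]=2
Ev 4: PC=0 idx=0 pred=T actual=N -> ctr[0]=1
Ev 5: PC=0 idx=0 pred=N actual=T -> ctr[0]=2
Ev 6: PC=0 idx=0 pred=T actual=N -> ctr[0]=1
Ev 7: PC=0 idx=0 pred=N actual=T -> ctr[0]=2
Ev 8: PC=6 idx=0 pred=T actual=T -> ctr[0]=3
Ev 9: PC=0 idx=0 pred=T actual=N -> ctr[0]=2

Answer: 2 3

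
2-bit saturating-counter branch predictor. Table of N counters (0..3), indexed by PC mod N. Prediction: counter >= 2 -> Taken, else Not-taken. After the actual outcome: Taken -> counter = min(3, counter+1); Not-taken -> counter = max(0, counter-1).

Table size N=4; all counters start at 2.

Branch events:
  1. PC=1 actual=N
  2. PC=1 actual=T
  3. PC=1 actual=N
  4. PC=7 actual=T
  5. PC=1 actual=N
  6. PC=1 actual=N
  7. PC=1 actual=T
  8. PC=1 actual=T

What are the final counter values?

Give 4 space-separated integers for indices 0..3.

Ev 1: PC=1 idx=1 pred=T actual=N -> ctr[1]=1
Ev 2: PC=1 idx=1 pred=N actual=T -> ctr[1]=2
Ev 3: PC=1 idx=1 pred=T actual=N -> ctr[1]=1
Ev 4: PC=7 idx=3 pred=T actual=T -> ctr[3]=3
Ev 5: PC=1 idx=1 pred=N actual=N -> ctr[1]=0
Ev 6: PC=1 idx=1 pred=N actual=N -> ctr[1]=0
Ev 7: PC=1 idx=1 pred=N actual=T -> ctr[1]=1
Ev 8: PC=1 idx=1 pred=N actual=T -> ctr[1]=2

Answer: 2 2 2 3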